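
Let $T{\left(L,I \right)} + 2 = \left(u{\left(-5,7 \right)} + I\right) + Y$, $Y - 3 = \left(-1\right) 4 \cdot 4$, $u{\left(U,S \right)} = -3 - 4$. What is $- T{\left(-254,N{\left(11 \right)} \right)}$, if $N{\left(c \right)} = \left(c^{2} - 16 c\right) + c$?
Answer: $66$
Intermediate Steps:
$u{\left(U,S \right)} = -7$
$Y = -13$ ($Y = 3 + \left(-1\right) 4 \cdot 4 = 3 - 16 = -13$)
$N{\left(c \right)} = c^{2} - 15 c$
$T{\left(L,I \right)} = -22 + I$ ($T{\left(L,I \right)} = -2 + \left(\left(-7 + I\right) - 13\right) = -2 + \left(-20 + I\right) = -22 + I$)
$- T{\left(-254,N{\left(11 \right)} \right)} = - (-22 + 11 \left(-15 + 11\right)) = - (-22 + 11 \left(-4\right)) = - (-22 - 44) = \left(-1\right) \left(-66\right) = 66$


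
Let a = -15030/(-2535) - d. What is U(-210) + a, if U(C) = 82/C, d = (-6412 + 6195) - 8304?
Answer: 151303426/17745 ≈ 8526.5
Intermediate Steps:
d = -8521 (d = -217 - 8304 = -8521)
a = 1441051/169 (a = -15030/(-2535) - 1*(-8521) = -15030*(-1/2535) + 8521 = 1002/169 + 8521 = 1441051/169 ≈ 8526.9)
U(-210) + a = 82/(-210) + 1441051/169 = 82*(-1/210) + 1441051/169 = -41/105 + 1441051/169 = 151303426/17745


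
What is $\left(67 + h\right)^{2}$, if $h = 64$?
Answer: $17161$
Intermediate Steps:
$\left(67 + h\right)^{2} = \left(67 + 64\right)^{2} = 131^{2} = 17161$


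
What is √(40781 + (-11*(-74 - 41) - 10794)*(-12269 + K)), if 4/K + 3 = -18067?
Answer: 2*√14122695106730/695 ≈ 10814.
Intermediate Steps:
K = -2/9035 (K = 4/(-3 - 18067) = 4/(-18070) = 4*(-1/18070) = -2/9035 ≈ -0.00022136)
√(40781 + (-11*(-74 - 41) - 10794)*(-12269 + K)) = √(40781 + (-11*(-74 - 41) - 10794)*(-12269 - 2/9035)) = √(40781 + (-11*(-115) - 10794)*(-110850417/9035)) = √(40781 + (1265 - 10794)*(-110850417/9035)) = √(40781 - 9529*(-110850417/9035)) = √(40781 + 81253355661/695) = √(81281698456/695) = 2*√14122695106730/695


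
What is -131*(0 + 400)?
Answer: -52400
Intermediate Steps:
-131*(0 + 400) = -131*400 = -52400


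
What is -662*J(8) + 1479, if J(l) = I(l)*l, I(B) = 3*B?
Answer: -125625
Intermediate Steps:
J(l) = 3*l² (J(l) = (3*l)*l = 3*l²)
-662*J(8) + 1479 = -1986*8² + 1479 = -1986*64 + 1479 = -662*192 + 1479 = -127104 + 1479 = -125625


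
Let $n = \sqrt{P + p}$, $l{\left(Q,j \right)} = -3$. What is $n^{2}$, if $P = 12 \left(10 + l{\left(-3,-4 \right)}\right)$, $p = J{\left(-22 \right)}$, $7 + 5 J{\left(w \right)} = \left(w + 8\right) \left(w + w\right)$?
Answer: $\frac{1029}{5} \approx 205.8$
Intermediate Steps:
$J{\left(w \right)} = - \frac{7}{5} + \frac{2 w \left(8 + w\right)}{5}$ ($J{\left(w \right)} = - \frac{7}{5} + \frac{\left(w + 8\right) \left(w + w\right)}{5} = - \frac{7}{5} + \frac{\left(8 + w\right) 2 w}{5} = - \frac{7}{5} + \frac{2 w \left(8 + w\right)}{5}$)
$p = \frac{609}{5}$ ($p = - \frac{7}{5} + \frac{2 \left(-22\right)^{2}}{5} + \frac{16}{5} \left(-22\right) = - \frac{7}{5} + \frac{2}{5} \cdot 484 - \frac{352}{5} = - \frac{7}{5} + \frac{968}{5} - \frac{352}{5} = \frac{609}{5} \approx 121.8$)
$P = 84$ ($P = 12 \left(10 - 3\right) = 12 \cdot 7 = 84$)
$n = \frac{7 \sqrt{105}}{5}$ ($n = \sqrt{84 + \frac{609}{5}} = \sqrt{\frac{1029}{5}} = \frac{7 \sqrt{105}}{5} \approx 14.346$)
$n^{2} = \left(\frac{7 \sqrt{105}}{5}\right)^{2} = \frac{1029}{5}$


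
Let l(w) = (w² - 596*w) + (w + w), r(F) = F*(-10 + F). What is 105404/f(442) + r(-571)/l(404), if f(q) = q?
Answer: 305545273/1304920 ≈ 234.15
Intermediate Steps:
l(w) = w² - 594*w (l(w) = (w² - 596*w) + 2*w = w² - 594*w)
105404/f(442) + r(-571)/l(404) = 105404/442 + (-571*(-10 - 571))/((404*(-594 + 404))) = 105404*(1/442) + (-571*(-581))/((404*(-190))) = 4054/17 + 331751/(-76760) = 4054/17 + 331751*(-1/76760) = 4054/17 - 331751/76760 = 305545273/1304920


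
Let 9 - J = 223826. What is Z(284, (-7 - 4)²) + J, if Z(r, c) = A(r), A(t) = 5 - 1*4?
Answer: -223816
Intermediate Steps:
A(t) = 1 (A(t) = 5 - 4 = 1)
J = -223817 (J = 9 - 1*223826 = 9 - 223826 = -223817)
Z(r, c) = 1
Z(284, (-7 - 4)²) + J = 1 - 223817 = -223816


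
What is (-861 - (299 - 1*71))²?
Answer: 1185921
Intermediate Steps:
(-861 - (299 - 1*71))² = (-861 - (299 - 71))² = (-861 - 1*228)² = (-861 - 228)² = (-1089)² = 1185921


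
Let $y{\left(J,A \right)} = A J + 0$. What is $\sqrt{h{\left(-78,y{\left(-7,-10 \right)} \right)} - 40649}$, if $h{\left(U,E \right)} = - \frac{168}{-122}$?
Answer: $\frac{i \sqrt{151249805}}{61} \approx 201.61 i$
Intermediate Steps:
$y{\left(J,A \right)} = A J$
$h{\left(U,E \right)} = \frac{84}{61}$ ($h{\left(U,E \right)} = \left(-168\right) \left(- \frac{1}{122}\right) = \frac{84}{61}$)
$\sqrt{h{\left(-78,y{\left(-7,-10 \right)} \right)} - 40649} = \sqrt{\frac{84}{61} - 40649} = \sqrt{- \frac{2479505}{61}} = \frac{i \sqrt{151249805}}{61}$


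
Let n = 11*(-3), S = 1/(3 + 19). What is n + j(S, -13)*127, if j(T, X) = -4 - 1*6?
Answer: -1303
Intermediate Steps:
S = 1/22 ≈ 0.045455
j(T, X) = -10 (j(T, X) = -4 - 6 = -10)
n = -33
n + j(S, -13)*127 = -33 - 10*127 = -33 - 1270 = -1303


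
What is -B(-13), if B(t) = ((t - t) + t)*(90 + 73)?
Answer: 2119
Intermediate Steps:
B(t) = 163*t (B(t) = (0 + t)*163 = t*163 = 163*t)
-B(-13) = -163*(-13) = -1*(-2119) = 2119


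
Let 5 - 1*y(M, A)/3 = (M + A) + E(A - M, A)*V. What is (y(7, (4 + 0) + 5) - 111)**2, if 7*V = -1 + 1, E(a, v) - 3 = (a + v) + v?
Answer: 20736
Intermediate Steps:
E(a, v) = 3 + a + 2*v (E(a, v) = 3 + ((a + v) + v) = 3 + (a + 2*v) = 3 + a + 2*v)
V = 0 (V = (-1 + 1)/7 = (1/7)*0 = 0)
y(M, A) = 15 - 3*A - 3*M (y(M, A) = 15 - 3*((M + A) + (3 + (A - M) + 2*A)*0) = 15 - 3*((A + M) + (3 - M + 3*A)*0) = 15 - 3*((A + M) + 0) = 15 - 3*(A + M) = 15 + (-3*A - 3*M) = 15 - 3*A - 3*M)
(y(7, (4 + 0) + 5) - 111)**2 = ((15 - 3*((4 + 0) + 5) - 3*7) - 111)**2 = ((15 - 3*(4 + 5) - 21) - 111)**2 = ((15 - 3*9 - 21) - 111)**2 = ((15 - 27 - 21) - 111)**2 = (-33 - 111)**2 = (-144)**2 = 20736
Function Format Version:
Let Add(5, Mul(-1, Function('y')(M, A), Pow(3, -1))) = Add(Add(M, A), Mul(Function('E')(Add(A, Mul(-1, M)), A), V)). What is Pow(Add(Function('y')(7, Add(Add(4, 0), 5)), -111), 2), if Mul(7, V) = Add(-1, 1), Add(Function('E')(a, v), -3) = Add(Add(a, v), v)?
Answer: 20736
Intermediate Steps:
Function('E')(a, v) = Add(3, a, Mul(2, v)) (Function('E')(a, v) = Add(3, Add(Add(a, v), v)) = Add(3, Add(a, Mul(2, v))) = Add(3, a, Mul(2, v)))
V = 0 (V = Mul(Rational(1, 7), Add(-1, 1)) = Mul(Rational(1, 7), 0) = 0)
Function('y')(M, A) = Add(15, Mul(-3, A), Mul(-3, M)) (Function('y')(M, A) = Add(15, Mul(-3, Add(Add(M, A), Mul(Add(3, Add(A, Mul(-1, M)), Mul(2, A)), 0)))) = Add(15, Mul(-3, Add(Add(A, M), Mul(Add(3, Mul(-1, M), Mul(3, A)), 0)))) = Add(15, Mul(-3, Add(Add(A, M), 0))) = Add(15, Mul(-3, Add(A, M))) = Add(15, Add(Mul(-3, A), Mul(-3, M))) = Add(15, Mul(-3, A), Mul(-3, M)))
Pow(Add(Function('y')(7, Add(Add(4, 0), 5)), -111), 2) = Pow(Add(Add(15, Mul(-3, Add(Add(4, 0), 5)), Mul(-3, 7)), -111), 2) = Pow(Add(Add(15, Mul(-3, Add(4, 5)), -21), -111), 2) = Pow(Add(Add(15, Mul(-3, 9), -21), -111), 2) = Pow(Add(Add(15, -27, -21), -111), 2) = Pow(Add(-33, -111), 2) = Pow(-144, 2) = 20736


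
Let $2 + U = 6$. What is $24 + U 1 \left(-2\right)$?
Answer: $16$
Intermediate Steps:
$U = 4$ ($U = -2 + 6 = 4$)
$24 + U 1 \left(-2\right) = 24 + 4 \cdot 1 \left(-2\right) = 24 + 4 \left(-2\right) = 24 - 8 = 16$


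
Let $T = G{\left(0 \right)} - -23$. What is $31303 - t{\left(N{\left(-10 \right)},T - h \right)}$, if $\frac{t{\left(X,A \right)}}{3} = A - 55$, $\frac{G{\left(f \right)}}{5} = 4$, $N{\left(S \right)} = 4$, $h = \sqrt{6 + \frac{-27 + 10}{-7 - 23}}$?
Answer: $31339 + \frac{\sqrt{5910}}{10} \approx 31347.0$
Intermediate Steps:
$h = \frac{\sqrt{5910}}{30}$ ($h = \sqrt{6 - \frac{17}{-30}} = \sqrt{6 - - \frac{17}{30}} = \sqrt{6 + \frac{17}{30}} = \sqrt{\frac{197}{30}} = \frac{\sqrt{5910}}{30} \approx 2.5625$)
$G{\left(f \right)} = 20$ ($G{\left(f \right)} = 5 \cdot 4 = 20$)
$T = 43$ ($T = 20 - -23 = 20 + 23 = 43$)
$t{\left(X,A \right)} = -165 + 3 A$ ($t{\left(X,A \right)} = 3 \left(A - 55\right) = 3 \left(-55 + A\right) = -165 + 3 A$)
$31303 - t{\left(N{\left(-10 \right)},T - h \right)} = 31303 - \left(-165 + 3 \left(43 - \frac{\sqrt{5910}}{30}\right)\right) = 31303 - \left(-165 + \left(129 - \frac{\sqrt{5910}}{10}\right)\right) = 31303 - \left(-36 - \frac{\sqrt{5910}}{10}\right) = 31303 + \left(36 + \frac{\sqrt{5910}}{10}\right) = 31339 + \frac{\sqrt{5910}}{10}$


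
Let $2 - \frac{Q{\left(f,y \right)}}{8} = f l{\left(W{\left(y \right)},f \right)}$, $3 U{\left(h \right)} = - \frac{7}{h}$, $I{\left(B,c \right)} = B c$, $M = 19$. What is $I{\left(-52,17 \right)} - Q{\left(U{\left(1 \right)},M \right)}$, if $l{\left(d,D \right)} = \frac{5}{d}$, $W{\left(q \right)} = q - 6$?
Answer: $- \frac{35380}{39} \approx -907.18$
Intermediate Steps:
$W{\left(q \right)} = -6 + q$ ($W{\left(q \right)} = q - 6 = -6 + q$)
$U{\left(h \right)} = - \frac{7}{3 h}$ ($U{\left(h \right)} = \frac{\left(-7\right) \frac{1}{h}}{3} = - \frac{7}{3 h}$)
$Q{\left(f,y \right)} = 16 - \frac{40 f}{-6 + y}$ ($Q{\left(f,y \right)} = 16 - 8 f \frac{5}{-6 + y} = 16 - 8 \frac{5 f}{-6 + y} = 16 - \frac{40 f}{-6 + y}$)
$I{\left(-52,17 \right)} - Q{\left(U{\left(1 \right)},M \right)} = \left(-52\right) 17 - \frac{8 \left(-12 - 5 \left(- \frac{7}{3 \cdot 1}\right) + 2 \cdot 19\right)}{-6 + 19} = -884 - \frac{8 \left(-12 - 5 \left(\left(- \frac{7}{3}\right) 1\right) + 38\right)}{13} = -884 - 8 \cdot \frac{1}{13} \left(-12 - - \frac{35}{3} + 38\right) = -884 - 8 \cdot \frac{1}{13} \left(-12 + \frac{35}{3} + 38\right) = -884 - 8 \cdot \frac{1}{13} \cdot \frac{113}{3} = -884 - \frac{904}{39} = - \frac{35380}{39}$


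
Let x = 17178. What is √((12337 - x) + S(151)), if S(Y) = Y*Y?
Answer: 2*√4490 ≈ 134.01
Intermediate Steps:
S(Y) = Y²
√((12337 - x) + S(151)) = √((12337 - 1*17178) + 151²) = √((12337 - 17178) + 22801) = √(-4841 + 22801) = √17960 = 2*√4490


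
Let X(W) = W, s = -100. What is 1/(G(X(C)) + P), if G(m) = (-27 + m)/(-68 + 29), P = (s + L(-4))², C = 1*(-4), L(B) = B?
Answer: 39/421855 ≈ 9.2449e-5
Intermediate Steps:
C = -4
P = 10816 (P = (-100 - 4)² = (-104)² = 10816)
G(m) = 9/13 - m/39 (G(m) = (-27 + m)/(-39) = (-27 + m)*(-1/39) = 9/13 - m/39)
1/(G(X(C)) + P) = 1/((9/13 - 1/39*(-4)) + 10816) = 1/((9/13 + 4/39) + 10816) = 1/(31/39 + 10816) = 1/(421855/39) = 39/421855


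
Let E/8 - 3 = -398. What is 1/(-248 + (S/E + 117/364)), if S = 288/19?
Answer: -210140/52048183 ≈ -0.0040374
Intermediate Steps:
E = -3160 (E = 24 + 8*(-398) = 24 - 3184 = -3160)
S = 288/19 (S = 288*(1/19) = 288/19 ≈ 15.158)
1/(-248 + (S/E + 117/364)) = 1/(-248 + ((288/19)/(-3160) + 117/364)) = 1/(-248 + ((288/19)*(-1/3160) + 117*(1/364))) = 1/(-248 + (-36/7505 + 9/28)) = 1/(-248 + 66537/210140) = 1/(-52048183/210140) = -210140/52048183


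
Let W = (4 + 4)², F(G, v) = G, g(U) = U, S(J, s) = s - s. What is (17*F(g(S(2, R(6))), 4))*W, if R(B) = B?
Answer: 0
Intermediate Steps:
S(J, s) = 0
W = 64 (W = 8² = 64)
(17*F(g(S(2, R(6))), 4))*W = (17*0)*64 = 0*64 = 0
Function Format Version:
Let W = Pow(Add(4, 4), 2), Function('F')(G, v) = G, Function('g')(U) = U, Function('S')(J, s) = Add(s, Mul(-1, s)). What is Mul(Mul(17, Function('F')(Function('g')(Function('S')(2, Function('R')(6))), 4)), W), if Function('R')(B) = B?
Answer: 0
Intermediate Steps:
Function('S')(J, s) = 0
W = 64 (W = Pow(8, 2) = 64)
Mul(Mul(17, Function('F')(Function('g')(Function('S')(2, Function('R')(6))), 4)), W) = Mul(Mul(17, 0), 64) = Mul(0, 64) = 0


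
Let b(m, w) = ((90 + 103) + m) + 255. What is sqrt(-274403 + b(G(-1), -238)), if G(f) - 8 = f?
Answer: 2*I*sqrt(68487) ≈ 523.4*I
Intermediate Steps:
G(f) = 8 + f
b(m, w) = 448 + m (b(m, w) = (193 + m) + 255 = 448 + m)
sqrt(-274403 + b(G(-1), -238)) = sqrt(-274403 + (448 + (8 - 1))) = sqrt(-274403 + (448 + 7)) = sqrt(-274403 + 455) = sqrt(-273948) = 2*I*sqrt(68487)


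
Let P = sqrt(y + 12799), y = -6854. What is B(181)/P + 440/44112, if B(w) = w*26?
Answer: 55/5514 + 4706*sqrt(5945)/5945 ≈ 61.045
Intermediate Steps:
B(w) = 26*w
P = sqrt(5945) (P = sqrt(-6854 + 12799) = sqrt(5945) ≈ 77.104)
B(181)/P + 440/44112 = (26*181)/(sqrt(5945)) + 440/44112 = 4706*(sqrt(5945)/5945) + 440*(1/44112) = 4706*sqrt(5945)/5945 + 55/5514 = 55/5514 + 4706*sqrt(5945)/5945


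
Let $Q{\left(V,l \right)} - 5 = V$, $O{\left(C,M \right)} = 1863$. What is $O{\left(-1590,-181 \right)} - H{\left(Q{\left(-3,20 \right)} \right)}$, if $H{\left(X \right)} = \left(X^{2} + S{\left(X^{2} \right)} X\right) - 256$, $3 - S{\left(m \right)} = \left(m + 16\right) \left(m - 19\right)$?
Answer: $1509$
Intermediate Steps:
$Q{\left(V,l \right)} = 5 + V$
$S{\left(m \right)} = 3 - \left(-19 + m\right) \left(16 + m\right)$ ($S{\left(m \right)} = 3 - \left(m + 16\right) \left(m - 19\right) = 3 - \left(16 + m\right) \left(-19 + m\right) = 3 - \left(-19 + m\right) \left(16 + m\right)$)
$H{\left(X \right)} = -256 + X^{2} + X \left(307 - X^{4} + 3 X^{2}\right)$ ($H{\left(X \right)} = \left(X^{2} + \left(307 - \left(X^{2}\right)^{2} + 3 X^{2}\right) X\right) - 256 = \left(X^{2} + \left(307 - X^{4} + 3 X^{2}\right) X\right) - 256 = \left(X^{2} + X \left(307 - X^{4} + 3 X^{2}\right)\right) - 256 = -256 + X^{2} + X \left(307 - X^{4} + 3 X^{2}\right)$)
$O{\left(-1590,-181 \right)} - H{\left(Q{\left(-3,20 \right)} \right)} = 1863 - \left(-256 + \left(5 - 3\right)^{2} + \left(5 - 3\right) \left(307 - \left(5 - 3\right)^{4} + 3 \left(5 - 3\right)^{2}\right)\right) = 1863 - \left(-256 + 2^{2} + 2 \left(307 - 2^{4} + 3 \cdot 2^{2}\right)\right) = 1863 - \left(-256 + 4 + 2 \left(307 - 16 + 3 \cdot 4\right)\right) = 1863 - \left(-256 + 4 + 2 \left(307 - 16 + 12\right)\right) = 1863 - \left(-256 + 4 + 2 \cdot 303\right) = 1863 - \left(-256 + 4 + 606\right) = 1863 - 354 = 1509$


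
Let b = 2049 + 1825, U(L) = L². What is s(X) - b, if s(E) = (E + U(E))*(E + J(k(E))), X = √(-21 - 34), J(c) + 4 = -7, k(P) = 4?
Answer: -3324 - 66*I*√55 ≈ -3324.0 - 489.47*I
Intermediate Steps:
J(c) = -11 (J(c) = -4 - 7 = -11)
b = 3874
X = I*√55 (X = √(-55) = I*√55 ≈ 7.4162*I)
s(E) = (-11 + E)*(E + E²) (s(E) = (E + E²)*(E - 11) = (E + E²)*(-11 + E) = (-11 + E)*(E + E²))
s(X) - b = (I*√55)*(-11 + (I*√55)² - 10*I*√55) - 1*3874 = (I*√55)*(-11 - 55 - 10*I*√55) - 3874 = (I*√55)*(-66 - 10*I*√55) - 3874 = I*√55*(-66 - 10*I*√55) - 3874 = -3874 + I*√55*(-66 - 10*I*√55)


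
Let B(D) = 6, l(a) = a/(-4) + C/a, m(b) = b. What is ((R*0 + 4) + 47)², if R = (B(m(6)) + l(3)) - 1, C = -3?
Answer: 2601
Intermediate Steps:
l(a) = -3/a - a/4 (l(a) = a/(-4) - 3/a = a*(-¼) - 3/a = -a/4 - 3/a = -3/a - a/4)
R = 13/4 (R = (6 + (-3/3 - ¼*3)) - 1 = (6 + (-3*⅓ - ¾)) - 1 = (6 + (-1 - ¾)) - 1 = (6 - 7/4) - 1 = 17/4 - 1 = 13/4 ≈ 3.2500)
((R*0 + 4) + 47)² = (((13/4)*0 + 4) + 47)² = ((0 + 4) + 47)² = (4 + 47)² = 51² = 2601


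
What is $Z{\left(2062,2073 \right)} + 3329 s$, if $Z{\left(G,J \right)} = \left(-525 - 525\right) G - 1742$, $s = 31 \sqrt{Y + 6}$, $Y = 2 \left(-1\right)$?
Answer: $-1960444$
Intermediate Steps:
$Y = -2$
$s = 62$ ($s = 31 \sqrt{-2 + 6} = 31 \sqrt{4} = 31 \cdot 2 = 62$)
$Z{\left(G,J \right)} = -1742 - 1050 G$ ($Z{\left(G,J \right)} = \left(-525 - 525\right) G - 1742 = - 1050 G - 1742 = -1742 - 1050 G$)
$Z{\left(2062,2073 \right)} + 3329 s = \left(-1742 - 2165100\right) + 3329 \cdot 62 = \left(-1742 - 2165100\right) + 206398 = -2166842 + 206398 = -1960444$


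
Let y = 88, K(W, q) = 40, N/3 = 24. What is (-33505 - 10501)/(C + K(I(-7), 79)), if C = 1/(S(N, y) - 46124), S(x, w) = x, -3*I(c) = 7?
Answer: -2026564312/1842079 ≈ -1100.2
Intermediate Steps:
N = 72 (N = 3*24 = 72)
I(c) = -7/3 (I(c) = -⅓*7 = -7/3)
C = -1/46052 (C = 1/(72 - 46124) = 1/(-46052) = -1/46052 ≈ -2.1715e-5)
(-33505 - 10501)/(C + K(I(-7), 79)) = (-33505 - 10501)/(-1/46052 + 40) = -44006/1842079/46052 = -44006*46052/1842079 = -2026564312/1842079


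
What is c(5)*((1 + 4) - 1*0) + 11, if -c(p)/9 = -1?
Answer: 56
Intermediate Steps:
c(p) = 9 (c(p) = -9*(-1) = 9)
c(5)*((1 + 4) - 1*0) + 11 = 9*((1 + 4) - 1*0) + 11 = 9*(5 + 0) + 11 = 9*5 + 11 = 45 + 11 = 56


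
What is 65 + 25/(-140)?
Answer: 1815/28 ≈ 64.821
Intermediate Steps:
65 + 25/(-140) = 65 - 1/140*25 = 65 - 5/28 = 1815/28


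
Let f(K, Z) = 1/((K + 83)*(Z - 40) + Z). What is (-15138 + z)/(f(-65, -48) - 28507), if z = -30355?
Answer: 74244576/46523425 ≈ 1.5959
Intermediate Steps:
f(K, Z) = 1/(Z + (-40 + Z)*(83 + K)) (f(K, Z) = 1/((83 + K)*(-40 + Z) + Z) = 1/((-40 + Z)*(83 + K) + Z) = 1/(Z + (-40 + Z)*(83 + K)))
(-15138 + z)/(f(-65, -48) - 28507) = (-15138 - 30355)/(1/(-3320 - 40*(-65) + 84*(-48) - 65*(-48)) - 28507) = -45493/(1/(-3320 + 2600 - 4032 + 3120) - 28507) = -45493/(1/(-1632) - 28507) = -45493/(-1/1632 - 28507) = -45493/(-46523425/1632) = -45493*(-1632/46523425) = 74244576/46523425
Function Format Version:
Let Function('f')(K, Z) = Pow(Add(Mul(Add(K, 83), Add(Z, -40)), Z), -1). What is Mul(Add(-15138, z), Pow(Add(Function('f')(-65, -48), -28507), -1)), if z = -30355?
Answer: Rational(74244576, 46523425) ≈ 1.5959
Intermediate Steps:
Function('f')(K, Z) = Pow(Add(Z, Mul(Add(-40, Z), Add(83, K))), -1) (Function('f')(K, Z) = Pow(Add(Mul(Add(83, K), Add(-40, Z)), Z), -1) = Pow(Add(Mul(Add(-40, Z), Add(83, K)), Z), -1) = Pow(Add(Z, Mul(Add(-40, Z), Add(83, K))), -1))
Mul(Add(-15138, z), Pow(Add(Function('f')(-65, -48), -28507), -1)) = Mul(Add(-15138, -30355), Pow(Add(Pow(Add(-3320, Mul(-40, -65), Mul(84, -48), Mul(-65, -48)), -1), -28507), -1)) = Mul(-45493, Pow(Add(Pow(Add(-3320, 2600, -4032, 3120), -1), -28507), -1)) = Mul(-45493, Pow(Add(Pow(-1632, -1), -28507), -1)) = Mul(-45493, Pow(Add(Rational(-1, 1632), -28507), -1)) = Mul(-45493, Pow(Rational(-46523425, 1632), -1)) = Mul(-45493, Rational(-1632, 46523425)) = Rational(74244576, 46523425)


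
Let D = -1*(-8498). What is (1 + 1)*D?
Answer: 16996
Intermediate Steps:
D = 8498
(1 + 1)*D = (1 + 1)*8498 = 2*8498 = 16996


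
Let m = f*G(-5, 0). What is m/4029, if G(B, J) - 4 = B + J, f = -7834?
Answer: 7834/4029 ≈ 1.9444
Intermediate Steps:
G(B, J) = 4 + B + J (G(B, J) = 4 + (B + J) = 4 + B + J)
m = 7834 (m = -7834*(4 - 5 + 0) = -7834*(-1) = 7834)
m/4029 = 7834/4029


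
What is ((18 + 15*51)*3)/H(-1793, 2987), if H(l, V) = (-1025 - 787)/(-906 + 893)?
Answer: 10179/604 ≈ 16.853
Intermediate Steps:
H(l, V) = 1812/13 (H(l, V) = -1812/(-13) = -1812*(-1/13) = 1812/13)
((18 + 15*51)*3)/H(-1793, 2987) = ((18 + 15*51)*3)/(1812/13) = ((18 + 765)*3)*(13/1812) = (783*3)*(13/1812) = 2349*(13/1812) = 10179/604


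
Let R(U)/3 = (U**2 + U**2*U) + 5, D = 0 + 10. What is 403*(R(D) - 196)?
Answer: 1256957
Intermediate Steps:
D = 10
R(U) = 15 + 3*U**2 + 3*U**3 (R(U) = 3*((U**2 + U**2*U) + 5) = 3*((U**2 + U**3) + 5) = 3*(5 + U**2 + U**3) = 15 + 3*U**2 + 3*U**3)
403*(R(D) - 196) = 403*((15 + 3*10**2 + 3*10**3) - 196) = 403*((15 + 3*100 + 3*1000) - 196) = 403*((15 + 300 + 3000) - 196) = 403*(3315 - 196) = 403*3119 = 1256957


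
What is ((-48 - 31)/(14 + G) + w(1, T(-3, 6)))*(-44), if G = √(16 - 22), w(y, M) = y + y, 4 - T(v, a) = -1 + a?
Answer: 15444/101 - 1738*I*√6/101 ≈ 152.91 - 42.151*I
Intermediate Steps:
T(v, a) = 5 - a (T(v, a) = 4 - (-1 + a) = 4 + (1 - a) = 5 - a)
w(y, M) = 2*y
G = I*√6 (G = √(-6) = I*√6 ≈ 2.4495*I)
((-48 - 31)/(14 + G) + w(1, T(-3, 6)))*(-44) = ((-48 - 31)/(14 + I*√6) + 2*1)*(-44) = (-79/(14 + I*√6) + 2)*(-44) = (2 - 79/(14 + I*√6))*(-44) = -88 + 3476/(14 + I*√6)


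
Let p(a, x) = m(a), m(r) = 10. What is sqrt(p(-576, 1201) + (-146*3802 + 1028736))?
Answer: sqrt(473654) ≈ 688.23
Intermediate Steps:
p(a, x) = 10
sqrt(p(-576, 1201) + (-146*3802 + 1028736)) = sqrt(10 + (-146*3802 + 1028736)) = sqrt(10 + (-555092 + 1028736)) = sqrt(10 + 473644) = sqrt(473654)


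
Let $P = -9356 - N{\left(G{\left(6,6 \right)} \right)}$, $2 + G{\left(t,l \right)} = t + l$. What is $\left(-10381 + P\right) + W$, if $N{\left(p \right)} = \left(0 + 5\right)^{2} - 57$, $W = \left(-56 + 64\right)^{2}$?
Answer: $-19641$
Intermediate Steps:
$G{\left(t,l \right)} = -2 + l + t$ ($G{\left(t,l \right)} = -2 + \left(t + l\right) = -2 + \left(l + t\right) = -2 + l + t$)
$W = 64$ ($W = 8^{2} = 64$)
$N{\left(p \right)} = -32$ ($N{\left(p \right)} = 5^{2} - 57 = 25 - 57 = -32$)
$P = -9324$ ($P = -9356 - -32 = -9356 + 32 = -9324$)
$\left(-10381 + P\right) + W = \left(-10381 - 9324\right) + 64 = -19705 + 64 = -19641$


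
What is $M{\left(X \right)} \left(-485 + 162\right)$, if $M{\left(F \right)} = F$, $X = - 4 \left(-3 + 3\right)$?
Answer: $0$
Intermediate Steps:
$X = 0$ ($X = \left(-4\right) 0 = 0$)
$M{\left(X \right)} \left(-485 + 162\right) = 0 \left(-485 + 162\right) = 0 \left(-323\right) = 0$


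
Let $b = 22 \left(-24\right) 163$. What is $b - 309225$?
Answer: $-395289$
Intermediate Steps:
$b = -86064$ ($b = \left(-528\right) 163 = -86064$)
$b - 309225 = -86064 - 309225 = -395289$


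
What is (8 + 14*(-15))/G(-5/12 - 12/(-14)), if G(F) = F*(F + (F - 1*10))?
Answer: 712656/14171 ≈ 50.290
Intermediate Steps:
G(F) = F*(-10 + 2*F) (G(F) = F*(F + (F - 10)) = F*(F + (-10 + F)) = F*(-10 + 2*F))
(8 + 14*(-15))/G(-5/12 - 12/(-14)) = (8 + 14*(-15))/((2*(-5/12 - 12/(-14))*(-5 + (-5/12 - 12/(-14))))) = (8 - 210)/((2*(-5*1/12 - 12*(-1/14))*(-5 + (-5*1/12 - 12*(-1/14))))) = -202*1/(2*(-5 + (-5/12 + 6/7))*(-5/12 + 6/7)) = -202*42/(37*(-5 + 37/84)) = -202/(2*(37/84)*(-383/84)) = -202/(-14171/3528) = -202*(-3528/14171) = 712656/14171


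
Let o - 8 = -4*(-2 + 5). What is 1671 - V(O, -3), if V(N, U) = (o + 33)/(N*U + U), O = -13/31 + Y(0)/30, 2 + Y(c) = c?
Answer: 403864/239 ≈ 1689.8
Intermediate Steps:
Y(c) = -2 + c
o = -4 (o = 8 - 4*(-2 + 5) = 8 - 4*3 = 8 - 12 = -4)
O = -226/465 (O = -13/31 + (-2 + 0)/30 = -13*1/31 - 2*1/30 = -13/31 - 1/15 = -226/465 ≈ -0.48602)
V(N, U) = 29/(U + N*U) (V(N, U) = (-4 + 33)/(N*U + U) = 29/(U + N*U))
1671 - V(O, -3) = 1671 - 29/((-3)*(1 - 226/465)) = 1671 - 29*(-1)/(3*239/465) = 1671 - 29*(-1)*465/(3*239) = 1671 - 1*(-4495/239) = 1671 + 4495/239 = 403864/239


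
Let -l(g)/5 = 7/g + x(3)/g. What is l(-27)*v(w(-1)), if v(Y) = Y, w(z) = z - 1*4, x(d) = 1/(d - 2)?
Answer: -200/27 ≈ -7.4074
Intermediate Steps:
x(d) = 1/(-2 + d)
w(z) = -4 + z (w(z) = z - 4 = -4 + z)
l(g) = -40/g (l(g) = -5*(7/g + 1/((-2 + 3)*g)) = -5*(7/g + 1/(1*g)) = -5*(7/g + 1/g) = -40/g)
l(-27)*v(w(-1)) = (-40/(-27))*(-4 - 1) = -40*(-1/27)*(-5) = (40/27)*(-5) = -200/27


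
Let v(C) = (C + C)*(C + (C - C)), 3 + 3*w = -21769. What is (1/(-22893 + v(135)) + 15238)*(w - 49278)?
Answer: -35037473252602/40671 ≈ -8.6149e+8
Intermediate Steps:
w = -21772/3 (w = -1 + (⅓)*(-21769) = -1 - 21769/3 = -21772/3 ≈ -7257.3)
v(C) = 2*C² (v(C) = (2*C)*(C + 0) = (2*C)*C = 2*C²)
(1/(-22893 + v(135)) + 15238)*(w - 49278) = (1/(-22893 + 2*135²) + 15238)*(-21772/3 - 49278) = (1/(-22893 + 2*18225) + 15238)*(-169606/3) = (1/(-22893 + 36450) + 15238)*(-169606/3) = (1/13557 + 15238)*(-169606/3) = (206581567/13557)*(-169606/3) = -35037473252602/40671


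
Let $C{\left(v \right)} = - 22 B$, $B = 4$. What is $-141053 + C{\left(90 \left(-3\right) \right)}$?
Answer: $-141141$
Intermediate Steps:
$C{\left(v \right)} = -88$ ($C{\left(v \right)} = \left(-22\right) 4 = -88$)
$-141053 + C{\left(90 \left(-3\right) \right)} = -141053 - 88 = -141141$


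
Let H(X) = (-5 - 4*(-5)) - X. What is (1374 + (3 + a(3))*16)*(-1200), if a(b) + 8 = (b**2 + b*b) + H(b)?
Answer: -2128800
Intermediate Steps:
H(X) = 15 - X (H(X) = (-5 + 20) - X = 15 - X)
a(b) = 7 - b + 2*b**2 (a(b) = -8 + ((b**2 + b*b) + (15 - b)) = -8 + ((b**2 + b**2) + (15 - b)) = -8 + (2*b**2 + (15 - b)) = -8 + (15 - b + 2*b**2) = 7 - b + 2*b**2)
(1374 + (3 + a(3))*16)*(-1200) = (1374 + (3 + (7 - 1*3 + 2*3**2))*16)*(-1200) = (1374 + (3 + (7 - 3 + 2*9))*16)*(-1200) = (1374 + (3 + (7 - 3 + 18))*16)*(-1200) = (1374 + (3 + 22)*16)*(-1200) = (1374 + 25*16)*(-1200) = (1374 + 400)*(-1200) = 1774*(-1200) = -2128800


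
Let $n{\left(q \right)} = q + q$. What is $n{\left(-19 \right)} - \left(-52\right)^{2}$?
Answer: $-2742$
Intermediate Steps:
$n{\left(q \right)} = 2 q$
$n{\left(-19 \right)} - \left(-52\right)^{2} = 2 \left(-19\right) - \left(-52\right)^{2} = -38 - 2704 = -2742$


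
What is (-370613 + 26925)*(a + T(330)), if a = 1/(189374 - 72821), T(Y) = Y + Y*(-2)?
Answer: 13219095919432/116553 ≈ 1.1342e+8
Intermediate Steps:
T(Y) = -Y (T(Y) = Y - 2*Y = -Y)
a = 1/116553 ≈ 8.5798e-6
(-370613 + 26925)*(a + T(330)) = (-370613 + 26925)*(1/116553 - 1*330) = -343688*(1/116553 - 330) = -343688*(-38462489/116553) = 13219095919432/116553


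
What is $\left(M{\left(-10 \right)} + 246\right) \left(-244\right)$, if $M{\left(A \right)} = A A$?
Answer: $-84424$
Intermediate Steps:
$M{\left(A \right)} = A^{2}$
$\left(M{\left(-10 \right)} + 246\right) \left(-244\right) = \left(\left(-10\right)^{2} + 246\right) \left(-244\right) = \left(100 + 246\right) \left(-244\right) = 346 \left(-244\right) = -84424$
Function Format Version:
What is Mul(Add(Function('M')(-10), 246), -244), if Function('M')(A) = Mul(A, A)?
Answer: -84424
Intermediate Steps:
Function('M')(A) = Pow(A, 2)
Mul(Add(Function('M')(-10), 246), -244) = Mul(Add(Pow(-10, 2), 246), -244) = Mul(Add(100, 246), -244) = Mul(346, -244) = -84424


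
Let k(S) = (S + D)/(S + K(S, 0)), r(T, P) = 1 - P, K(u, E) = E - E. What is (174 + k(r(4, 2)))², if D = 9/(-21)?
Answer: 1507984/49 ≈ 30775.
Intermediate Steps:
D = -3/7 (D = 9*(-1/21) = -3/7 ≈ -0.42857)
K(u, E) = 0
k(S) = (-3/7 + S)/S (k(S) = (S - 3/7)/(S + 0) = (-3/7 + S)/S)
(174 + k(r(4, 2)))² = (174 + (-3/7 + (1 - 1*2))/(1 - 1*2))² = (174 + (-3/7 + (1 - 2))/(1 - 2))² = (174 + (-3/7 - 1)/(-1))² = (174 - 1*(-10/7))² = (174 + 10/7)² = (1228/7)² = 1507984/49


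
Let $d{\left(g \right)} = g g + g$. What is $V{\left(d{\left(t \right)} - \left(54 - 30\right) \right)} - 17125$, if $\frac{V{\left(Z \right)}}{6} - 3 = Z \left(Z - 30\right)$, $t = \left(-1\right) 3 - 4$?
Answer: $-18403$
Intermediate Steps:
$t = -7$ ($t = -3 - 4 = -7$)
$d{\left(g \right)} = g + g^{2}$ ($d{\left(g \right)} = g^{2} + g = g + g^{2}$)
$V{\left(Z \right)} = 18 + 6 Z \left(-30 + Z\right)$ ($V{\left(Z \right)} = 18 + 6 Z \left(Z - 30\right) = 18 + 6 Z \left(-30 + Z\right)$)
$V{\left(d{\left(t \right)} - \left(54 - 30\right) \right)} - 17125 = \left(18 - 180 \left(- 7 \left(1 - 7\right) - \left(54 - 30\right)\right) + 6 \left(- 7 \left(1 - 7\right) - \left(54 - 30\right)\right)^{2}\right) - 17125 = \left(18 - 180 \left(\left(-7\right) \left(-6\right) - 24\right) + 6 \left(\left(-7\right) \left(-6\right) - 24\right)^{2}\right) - 17125 = \left(18 - 180 \left(42 - 24\right) + 6 \left(42 - 24\right)^{2}\right) - 17125 = \left(18 - 3240 + 6 \cdot 18^{2}\right) - 17125 = \left(18 - 3240 + 6 \cdot 324\right) - 17125 = \left(18 - 3240 + 1944\right) - 17125 = -1278 - 17125 = -18403$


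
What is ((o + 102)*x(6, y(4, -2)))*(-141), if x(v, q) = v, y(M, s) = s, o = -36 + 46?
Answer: -94752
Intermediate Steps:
o = 10
((o + 102)*x(6, y(4, -2)))*(-141) = ((10 + 102)*6)*(-141) = (112*6)*(-141) = 672*(-141) = -94752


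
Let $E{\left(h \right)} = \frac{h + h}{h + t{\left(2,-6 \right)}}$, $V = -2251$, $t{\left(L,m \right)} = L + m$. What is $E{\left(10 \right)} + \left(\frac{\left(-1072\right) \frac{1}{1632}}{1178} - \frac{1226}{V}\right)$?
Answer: $\frac{1048730959}{270471156} \approx 3.8774$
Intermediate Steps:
$E{\left(h \right)} = \frac{2 h}{-4 + h}$ ($E{\left(h \right)} = \frac{h + h}{h + \left(2 - 6\right)} = \frac{2 h}{h - 4} = \frac{2 h}{-4 + h}$)
$E{\left(10 \right)} + \left(\frac{\left(-1072\right) \frac{1}{1632}}{1178} - \frac{1226}{V}\right) = 2 \cdot 10 \frac{1}{-4 + 10} + \left(\frac{\left(-1072\right) \frac{1}{1632}}{1178} - \frac{1226}{-2251}\right) = 2 \cdot 10 \cdot \frac{1}{6} + \left(\left(-1072\right) \frac{1}{1632} \cdot \frac{1}{1178} - - \frac{1226}{2251}\right) = 2 \cdot 10 \cdot \frac{1}{6} + \left(\left(- \frac{67}{102}\right) \frac{1}{1178} + \frac{1226}{2251}\right) = \frac{10}{3} + \left(- \frac{67}{120156} + \frac{1226}{2251}\right) = \frac{10}{3} + \frac{147160439}{270471156} = \frac{1048730959}{270471156}$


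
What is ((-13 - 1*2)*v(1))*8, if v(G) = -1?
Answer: 120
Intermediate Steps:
((-13 - 1*2)*v(1))*8 = ((-13 - 1*2)*(-1))*8 = ((-13 - 2)*(-1))*8 = -15*(-1)*8 = 15*8 = 120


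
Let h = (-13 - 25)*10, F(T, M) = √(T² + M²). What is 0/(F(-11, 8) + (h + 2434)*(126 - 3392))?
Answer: 0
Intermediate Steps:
F(T, M) = √(M² + T²)
h = -380 (h = -38*10 = -380)
0/(F(-11, 8) + (h + 2434)*(126 - 3392)) = 0/(√(8² + (-11)²) + (-380 + 2434)*(126 - 3392)) = 0/(√(64 + 121) + 2054*(-3266)) = 0/(√185 - 6708364) = 0/(-6708364 + √185) = 0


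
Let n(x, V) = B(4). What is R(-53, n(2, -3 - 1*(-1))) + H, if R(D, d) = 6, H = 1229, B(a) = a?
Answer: 1235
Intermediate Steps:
n(x, V) = 4
R(-53, n(2, -3 - 1*(-1))) + H = 6 + 1229 = 1235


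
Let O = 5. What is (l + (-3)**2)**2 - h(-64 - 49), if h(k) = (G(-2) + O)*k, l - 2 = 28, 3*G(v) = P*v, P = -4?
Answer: 7162/3 ≈ 2387.3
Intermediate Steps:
G(v) = -4*v/3 (G(v) = (-4*v)/3 = -4*v/3)
l = 30 (l = 2 + 28 = 30)
h(k) = 23*k/3 (h(k) = (-4/3*(-2) + 5)*k = (8/3 + 5)*k = 23*k/3)
(l + (-3)**2)**2 - h(-64 - 49) = (30 + (-3)**2)**2 - 23*(-64 - 49)/3 = (30 + 9)**2 - 23*(-113)/3 = 39**2 - 1*(-2599/3) = 1521 + 2599/3 = 7162/3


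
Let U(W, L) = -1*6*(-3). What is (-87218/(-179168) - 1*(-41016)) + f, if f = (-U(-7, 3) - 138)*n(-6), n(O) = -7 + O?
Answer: 3856097305/89584 ≈ 43045.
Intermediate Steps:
U(W, L) = 18 (U(W, L) = -6*(-3) = 18)
f = 2028 (f = (-1*18 - 138)*(-7 - 6) = (-18 - 138)*(-13) = -156*(-13) = 2028)
(-87218/(-179168) - 1*(-41016)) + f = (-87218/(-179168) - 1*(-41016)) + 2028 = (-87218*(-1/179168) + 41016) + 2028 = (43609/89584 + 41016) + 2028 = 3674420953/89584 + 2028 = 3856097305/89584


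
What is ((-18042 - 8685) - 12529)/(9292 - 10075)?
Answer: 39256/783 ≈ 50.135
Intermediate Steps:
((-18042 - 8685) - 12529)/(9292 - 10075) = (-26727 - 12529)/(-783) = -39256*(-1/783) = 39256/783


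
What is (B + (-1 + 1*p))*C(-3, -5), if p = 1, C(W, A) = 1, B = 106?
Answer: 106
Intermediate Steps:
(B + (-1 + 1*p))*C(-3, -5) = (106 + (-1 + 1*1))*1 = (106 + (-1 + 1))*1 = (106 + 0)*1 = 106*1 = 106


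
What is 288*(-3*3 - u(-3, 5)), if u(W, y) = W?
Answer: -1728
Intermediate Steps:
288*(-3*3 - u(-3, 5)) = 288*(-3*3 - 1*(-3)) = 288*(-9 + 3) = 288*(-6) = -1728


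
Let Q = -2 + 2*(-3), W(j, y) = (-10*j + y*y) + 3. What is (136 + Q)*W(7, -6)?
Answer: -3968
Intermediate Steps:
W(j, y) = 3 + y**2 - 10*j (W(j, y) = (-10*j + y**2) + 3 = (y**2 - 10*j) + 3 = 3 + y**2 - 10*j)
Q = -8 (Q = -2 - 6 = -8)
(136 + Q)*W(7, -6) = (136 - 8)*(3 + (-6)**2 - 10*7) = 128*(3 + 36 - 70) = 128*(-31) = -3968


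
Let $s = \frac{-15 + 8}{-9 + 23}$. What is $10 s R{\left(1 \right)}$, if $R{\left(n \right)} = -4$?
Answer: $20$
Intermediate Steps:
$s = - \frac{1}{2}$ ($s = - \frac{7}{14} = \left(-7\right) \frac{1}{14} = - \frac{1}{2} \approx -0.5$)
$10 s R{\left(1 \right)} = 10 \left(- \frac{1}{2}\right) \left(-4\right) = \left(-5\right) \left(-4\right) = 20$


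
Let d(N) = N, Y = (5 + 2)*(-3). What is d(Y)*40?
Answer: -840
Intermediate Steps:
Y = -21 (Y = 7*(-3) = -21)
d(Y)*40 = -21*40 = -840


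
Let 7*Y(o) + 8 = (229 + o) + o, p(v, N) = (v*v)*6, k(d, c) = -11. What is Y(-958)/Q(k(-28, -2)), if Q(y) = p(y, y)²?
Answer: -565/1229844 ≈ -0.00045941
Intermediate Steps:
p(v, N) = 6*v² (p(v, N) = v²*6 = 6*v²)
Y(o) = 221/7 + 2*o/7 (Y(o) = -8/7 + ((229 + o) + o)/7 = -8/7 + (229 + 2*o)/7 = -8/7 + (229/7 + 2*o/7) = 221/7 + 2*o/7)
Q(y) = 36*y⁴ (Q(y) = (6*y²)² = 36*y⁴)
Y(-958)/Q(k(-28, -2)) = (221/7 + (2/7)*(-958))/((36*(-11)⁴)) = (221/7 - 1916/7)/((36*14641)) = -1695/7/527076 = -1695/7*1/527076 = -565/1229844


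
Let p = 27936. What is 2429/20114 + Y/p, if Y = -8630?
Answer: -26431819/140476176 ≈ -0.18816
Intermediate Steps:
2429/20114 + Y/p = 2429/20114 - 8630/27936 = 2429*(1/20114) - 8630*1/27936 = 2429/20114 - 4315/13968 = -26431819/140476176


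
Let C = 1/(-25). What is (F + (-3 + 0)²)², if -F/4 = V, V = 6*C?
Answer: 62001/625 ≈ 99.202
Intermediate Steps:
C = -1/25 ≈ -0.040000
V = -6/25 (V = 6*(-1/25) = -6/25 ≈ -0.24000)
F = 24/25 (F = -4*(-6/25) = 24/25 ≈ 0.96000)
(F + (-3 + 0)²)² = (24/25 + (-3 + 0)²)² = (24/25 + (-3)²)² = (24/25 + 9)² = (249/25)² = 62001/625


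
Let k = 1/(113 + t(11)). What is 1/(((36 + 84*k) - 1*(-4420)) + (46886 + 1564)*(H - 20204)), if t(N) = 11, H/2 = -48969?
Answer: -31/177443238743 ≈ -1.7470e-10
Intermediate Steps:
H = -97938 (H = 2*(-48969) = -97938)
k = 1/124 (k = 1/(113 + 11) = 1/124 ≈ 0.0080645)
1/(((36 + 84*k) - 1*(-4420)) + (46886 + 1564)*(H - 20204)) = 1/(((36 + 84*(1/124)) - 1*(-4420)) + (46886 + 1564)*(-97938 - 20204)) = 1/(((36 + 21/31) + 4420) + 48450*(-118142)) = 1/((1137/31 + 4420) - 5723979900) = 1/(138157/31 - 5723979900) = 1/(-177443238743/31) = -31/177443238743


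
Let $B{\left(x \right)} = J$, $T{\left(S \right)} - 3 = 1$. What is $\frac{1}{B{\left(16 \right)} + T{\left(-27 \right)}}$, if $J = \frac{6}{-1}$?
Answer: $- \frac{1}{2} \approx -0.5$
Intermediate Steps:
$J = -6$ ($J = 6 \left(-1\right) = -6$)
$T{\left(S \right)} = 4$ ($T{\left(S \right)} = 3 + 1 = 4$)
$B{\left(x \right)} = -6$
$\frac{1}{B{\left(16 \right)} + T{\left(-27 \right)}} = \frac{1}{-6 + 4} = \frac{1}{-2} = - \frac{1}{2}$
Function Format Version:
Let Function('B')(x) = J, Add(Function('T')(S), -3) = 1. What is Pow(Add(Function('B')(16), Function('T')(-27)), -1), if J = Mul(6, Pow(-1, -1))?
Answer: Rational(-1, 2) ≈ -0.50000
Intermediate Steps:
J = -6 (J = Mul(6, -1) = -6)
Function('T')(S) = 4 (Function('T')(S) = Add(3, 1) = 4)
Function('B')(x) = -6
Pow(Add(Function('B')(16), Function('T')(-27)), -1) = Pow(Add(-6, 4), -1) = Pow(-2, -1) = Rational(-1, 2)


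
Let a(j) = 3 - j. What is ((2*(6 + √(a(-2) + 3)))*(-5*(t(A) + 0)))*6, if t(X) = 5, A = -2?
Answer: -1800 - 600*√2 ≈ -2648.5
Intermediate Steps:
((2*(6 + √(a(-2) + 3)))*(-5*(t(A) + 0)))*6 = ((2*(6 + √((3 - 1*(-2)) + 3)))*(-5*(5 + 0)))*6 = ((2*(6 + √((3 + 2) + 3)))*(-5*5))*6 = ((2*(6 + √(5 + 3)))*(-25))*6 = ((2*(6 + √8))*(-25))*6 = ((2*(6 + 2*√2))*(-25))*6 = ((12 + 4*√2)*(-25))*6 = (-300 - 100*√2)*6 = -1800 - 600*√2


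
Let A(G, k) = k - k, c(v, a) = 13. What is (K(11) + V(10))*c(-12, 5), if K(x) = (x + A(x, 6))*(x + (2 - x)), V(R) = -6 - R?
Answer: 78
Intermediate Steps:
A(G, k) = 0
K(x) = 2*x (K(x) = (x + 0)*(x + (2 - x)) = x*2 = 2*x)
(K(11) + V(10))*c(-12, 5) = (2*11 + (-6 - 1*10))*13 = (22 + (-6 - 10))*13 = (22 - 16)*13 = 6*13 = 78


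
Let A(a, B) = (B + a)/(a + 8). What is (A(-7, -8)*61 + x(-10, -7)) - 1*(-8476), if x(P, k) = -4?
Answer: 7557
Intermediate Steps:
A(a, B) = (B + a)/(8 + a)
(A(-7, -8)*61 + x(-10, -7)) - 1*(-8476) = (((-8 - 7)/(8 - 7))*61 - 4) - 1*(-8476) = ((-15/1)*61 - 4) + 8476 = ((1*(-15))*61 - 4) + 8476 = (-15*61 - 4) + 8476 = (-915 - 4) + 8476 = -919 + 8476 = 7557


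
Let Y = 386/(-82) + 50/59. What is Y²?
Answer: 87179569/5851561 ≈ 14.899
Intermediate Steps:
Y = -9337/2419 (Y = 386*(-1/82) + 50*(1/59) = -193/41 + 50/59 = -9337/2419 ≈ -3.8599)
Y² = (-9337/2419)² = 87179569/5851561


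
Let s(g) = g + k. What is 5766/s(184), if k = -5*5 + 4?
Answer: 5766/163 ≈ 35.374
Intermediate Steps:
k = -21 (k = -25 + 4 = -21)
s(g) = -21 + g (s(g) = g - 21 = -21 + g)
5766/s(184) = 5766/(-21 + 184) = 5766/163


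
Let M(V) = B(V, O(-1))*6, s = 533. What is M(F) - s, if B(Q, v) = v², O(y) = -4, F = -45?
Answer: -437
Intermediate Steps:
M(V) = 96 (M(V) = (-4)²*6 = 16*6 = 96)
M(F) - s = 96 - 1*533 = 96 - 533 = -437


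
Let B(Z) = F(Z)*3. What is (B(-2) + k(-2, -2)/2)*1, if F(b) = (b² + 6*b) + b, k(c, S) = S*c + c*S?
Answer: -26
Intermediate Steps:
k(c, S) = 2*S*c (k(c, S) = S*c + S*c = 2*S*c)
F(b) = b² + 7*b
B(Z) = 3*Z*(7 + Z) (B(Z) = (Z*(7 + Z))*3 = 3*Z*(7 + Z))
(B(-2) + k(-2, -2)/2)*1 = (3*(-2)*(7 - 2) + (2*(-2)*(-2))/2)*1 = (3*(-2)*5 + 8*(½))*1 = (-30 + 4)*1 = -26*1 = -26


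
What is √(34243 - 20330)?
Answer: √13913 ≈ 117.95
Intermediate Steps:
√(34243 - 20330) = √13913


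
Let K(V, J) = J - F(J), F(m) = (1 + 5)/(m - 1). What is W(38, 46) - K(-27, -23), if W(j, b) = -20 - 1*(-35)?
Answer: 151/4 ≈ 37.750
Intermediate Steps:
F(m) = 6/(-1 + m)
K(V, J) = J - 6/(-1 + J)
W(j, b) = 15 (W(j, b) = -20 + 35 = 15)
W(38, 46) - K(-27, -23) = 15 - (-6 - 23*(-1 - 23))/(-1 - 23) = 15 - (-6 - 23*(-24))/(-24) = 15 - (-1)*(-6 + 552)/24 = 15 - (-1)*546/24 = 15 - 1*(-91/4) = 15 + 91/4 = 151/4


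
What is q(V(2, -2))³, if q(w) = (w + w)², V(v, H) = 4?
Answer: 262144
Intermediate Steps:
q(w) = 4*w² (q(w) = (2*w)² = 4*w²)
q(V(2, -2))³ = (4*4²)³ = (4*16)³ = 64³ = 262144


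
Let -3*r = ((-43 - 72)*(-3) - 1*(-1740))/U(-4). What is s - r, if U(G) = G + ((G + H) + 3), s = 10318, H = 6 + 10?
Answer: 114193/11 ≈ 10381.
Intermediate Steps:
H = 16
U(G) = 19 + 2*G (U(G) = G + ((G + 16) + 3) = G + ((16 + G) + 3) = G + (19 + G) = 19 + 2*G)
r = -695/11 (r = -((-43 - 72)*(-3) - 1*(-1740))/(3*(19 + 2*(-4))) = -(-115*(-3) + 1740)/(3*(19 - 8)) = -(345 + 1740)/(3*11) = -695/11 ≈ -63.182)
s - r = 10318 - 1*(-695/11) = 10318 + 695/11 = 114193/11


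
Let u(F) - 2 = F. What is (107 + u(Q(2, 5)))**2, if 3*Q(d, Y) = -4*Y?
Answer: 94249/9 ≈ 10472.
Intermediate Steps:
Q(d, Y) = -4*Y/3 (Q(d, Y) = (-4*Y)/3 = -4*Y/3)
u(F) = 2 + F
(107 + u(Q(2, 5)))**2 = (107 + (2 - 4/3*5))**2 = (107 + (2 - 20/3))**2 = (107 - 14/3)**2 = (307/3)**2 = 94249/9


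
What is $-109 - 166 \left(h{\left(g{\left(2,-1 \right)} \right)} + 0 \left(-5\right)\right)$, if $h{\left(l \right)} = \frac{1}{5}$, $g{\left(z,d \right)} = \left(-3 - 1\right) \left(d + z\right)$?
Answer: $- \frac{711}{5} \approx -142.2$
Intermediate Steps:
$g{\left(z,d \right)} = - 4 d - 4 z$ ($g{\left(z,d \right)} = - 4 \left(d + z\right) = - 4 d - 4 z$)
$h{\left(l \right)} = \frac{1}{5}$
$-109 - 166 \left(h{\left(g{\left(2,-1 \right)} \right)} + 0 \left(-5\right)\right) = -109 - 166 \left(\frac{1}{5} + 0 \left(-5\right)\right) = -109 - 166 \left(\frac{1}{5} + 0\right) = -109 - \frac{166}{5} = - \frac{711}{5}$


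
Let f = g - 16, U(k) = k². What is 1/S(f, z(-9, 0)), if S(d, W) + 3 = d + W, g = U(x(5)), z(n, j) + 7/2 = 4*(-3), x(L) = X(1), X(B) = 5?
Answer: -2/19 ≈ -0.10526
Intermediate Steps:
x(L) = 5
z(n, j) = -31/2 (z(n, j) = -7/2 + 4*(-3) = -7/2 - 12 = -31/2)
g = 25 (g = 5² = 25)
f = 9 (f = 25 - 16 = 9)
S(d, W) = -3 + W + d (S(d, W) = -3 + (d + W) = -3 + (W + d) = -3 + W + d)
1/S(f, z(-9, 0)) = 1/(-3 - 31/2 + 9) = 1/(-19/2) = -2/19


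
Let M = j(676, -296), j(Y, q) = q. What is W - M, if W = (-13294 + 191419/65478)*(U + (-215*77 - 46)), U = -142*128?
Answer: 30265507432289/65478 ≈ 4.6222e+8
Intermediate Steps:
U = -18176
M = -296
W = 30265488050801/65478 (W = (-13294 + 191419/65478)*(-18176 + (-215*77 - 46)) = (-13294 + 191419*(1/65478))*(-18176 + (-16555 - 46)) = (-13294 + 191419/65478)*(-18176 - 16601) = -870273113/65478*(-34777) = 30265488050801/65478 ≈ 4.6222e+8)
W - M = 30265488050801/65478 - 1*(-296) = 30265488050801/65478 + 296 = 30265507432289/65478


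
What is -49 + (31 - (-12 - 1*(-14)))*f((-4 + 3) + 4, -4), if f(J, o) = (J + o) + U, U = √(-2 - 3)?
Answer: -78 + 29*I*√5 ≈ -78.0 + 64.846*I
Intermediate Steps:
U = I*√5 (U = √(-5) = I*√5 ≈ 2.2361*I)
f(J, o) = J + o + I*√5 (f(J, o) = (J + o) + I*√5 = J + o + I*√5)
-49 + (31 - (-12 - 1*(-14)))*f((-4 + 3) + 4, -4) = -49 + (31 - (-12 - 1*(-14)))*(((-4 + 3) + 4) - 4 + I*√5) = -49 + (31 - (-12 + 14))*((-1 + 4) - 4 + I*√5) = -49 + (31 - 1*2)*(3 - 4 + I*√5) = -49 + (31 - 2)*(-1 + I*√5) = -49 + 29*(-1 + I*√5) = -49 + (-29 + 29*I*√5) = -78 + 29*I*√5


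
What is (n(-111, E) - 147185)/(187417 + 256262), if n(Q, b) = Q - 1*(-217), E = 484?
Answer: -147079/443679 ≈ -0.33150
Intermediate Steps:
n(Q, b) = 217 + Q (n(Q, b) = Q + 217 = 217 + Q)
(n(-111, E) - 147185)/(187417 + 256262) = ((217 - 111) - 147185)/(187417 + 256262) = (106 - 147185)/443679 = -147079*1/443679 = -147079/443679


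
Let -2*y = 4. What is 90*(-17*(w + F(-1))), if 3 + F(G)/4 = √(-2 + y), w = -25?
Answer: 56610 - 12240*I ≈ 56610.0 - 12240.0*I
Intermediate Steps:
y = -2 (y = -½*4 = -2)
F(G) = -12 + 8*I (F(G) = -12 + 4*√(-2 - 2) = -12 + 4*√(-4) = -12 + 4*(2*I) = -12 + 8*I)
90*(-17*(w + F(-1))) = 90*(-17*(-25 + (-12 + 8*I))) = 90*(-17*(-37 + 8*I)) = 90*(629 - 136*I) = 56610 - 12240*I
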